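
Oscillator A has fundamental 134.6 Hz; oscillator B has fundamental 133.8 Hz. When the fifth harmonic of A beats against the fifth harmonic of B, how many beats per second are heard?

4.0 Hz

Fifth harmonic of the first: 5·134.6 = 673.0 Hz.
Fifth harmonic of the second: 5·133.8 = 669.0 Hz.
f_beat = |673.0 − 669.0| = 4.0 Hz.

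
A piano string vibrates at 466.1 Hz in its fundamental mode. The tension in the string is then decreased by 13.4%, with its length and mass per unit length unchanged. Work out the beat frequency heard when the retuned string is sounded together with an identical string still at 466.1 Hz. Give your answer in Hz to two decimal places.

For a string, f ∝ √T, so the new frequency is 466.1·√0.866 = 433.7486 Hz.
f_beat = |433.7486 − 466.1| = 32.35 Hz.

32.35 Hz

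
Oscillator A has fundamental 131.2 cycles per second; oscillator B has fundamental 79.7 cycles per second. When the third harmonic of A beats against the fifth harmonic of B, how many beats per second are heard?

4.9 Hz

Third harmonic of the first: 3·131.2 = 393.6 Hz.
Fifth harmonic of the second: 5·79.7 = 398.5 Hz.
f_beat = |393.6 − 398.5| = 4.9 Hz.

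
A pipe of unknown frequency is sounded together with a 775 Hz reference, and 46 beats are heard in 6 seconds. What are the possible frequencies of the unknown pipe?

Beat frequency = 46/6 = 7.6667 Hz.
|f − 775| = 7.6667, so f = 775 ± 7.6667.

767.3333 Hz or 782.6667 Hz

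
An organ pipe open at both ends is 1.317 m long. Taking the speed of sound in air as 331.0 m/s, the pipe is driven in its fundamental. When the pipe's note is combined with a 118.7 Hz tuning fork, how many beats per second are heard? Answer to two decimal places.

6.96 Hz

Open pipe: f_n = n·v/(2L) = 1·331.0/(2·1.317) = 125.6644 Hz.
f_beat = |125.6644 − 118.7| = 6.96 Hz.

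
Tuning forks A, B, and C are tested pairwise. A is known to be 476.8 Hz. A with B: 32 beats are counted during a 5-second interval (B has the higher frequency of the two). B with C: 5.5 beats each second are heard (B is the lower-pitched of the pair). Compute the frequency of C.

488.7 Hz

A–B: Beat frequency = 32/5 = 6.4 Hz.
B is above A, so f_B = 476.8 + 6.4 = 483.2 Hz.
C is above B, so f_C = 483.2 + 5.5 = 488.7 Hz.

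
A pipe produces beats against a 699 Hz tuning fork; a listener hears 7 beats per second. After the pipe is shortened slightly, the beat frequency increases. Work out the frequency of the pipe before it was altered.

|f − 699| = 7, so the pipe was at either 692 Hz or 706 Hz.
A shorter pipe has a higher fundamental; the adjustment raises the pipe's frequency.
The beat rate rose, so the adjustment moved the pipe further from 699 Hz — it was already above the reference.

706 Hz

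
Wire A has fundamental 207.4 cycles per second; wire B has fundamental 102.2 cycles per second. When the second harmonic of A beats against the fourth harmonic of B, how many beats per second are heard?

6.0 Hz

Second harmonic of the first: 2·207.4 = 414.8 Hz.
Fourth harmonic of the second: 4·102.2 = 408.8 Hz.
f_beat = |414.8 − 408.8| = 6.0 Hz.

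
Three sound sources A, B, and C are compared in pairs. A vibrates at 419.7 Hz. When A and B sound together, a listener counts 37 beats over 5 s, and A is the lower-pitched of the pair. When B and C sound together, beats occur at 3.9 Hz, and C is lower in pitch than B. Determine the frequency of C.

423.2 Hz

A–B: Beat frequency = 37/5 = 7.4 Hz.
B is above A, so f_B = 419.7 + 7.4 = 427.1 Hz.
C is below B, so f_C = 427.1 − 3.9 = 423.2 Hz.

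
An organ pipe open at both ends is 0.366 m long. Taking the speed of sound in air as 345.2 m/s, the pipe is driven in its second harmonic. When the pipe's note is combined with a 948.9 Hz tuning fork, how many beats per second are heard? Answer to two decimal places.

5.73 Hz

Open pipe: f_n = n·v/(2L) = 2·345.2/(2·0.366) = 943.1694 Hz.
f_beat = |943.1694 − 948.9| = 5.73 Hz.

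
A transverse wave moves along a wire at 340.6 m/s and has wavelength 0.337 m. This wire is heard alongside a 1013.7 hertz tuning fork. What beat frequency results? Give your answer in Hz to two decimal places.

3.02 Hz

Source frequency f = v/λ = 340.6/0.337 = 1010.6825 Hz.
f_beat = |1010.6825 − 1013.7| = 3.02 Hz.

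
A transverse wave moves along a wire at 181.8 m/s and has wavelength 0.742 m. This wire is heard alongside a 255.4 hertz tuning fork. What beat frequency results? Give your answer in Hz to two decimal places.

10.39 Hz

Source frequency f = v/λ = 181.8/0.742 = 245.0135 Hz.
f_beat = |245.0135 − 255.4| = 10.39 Hz.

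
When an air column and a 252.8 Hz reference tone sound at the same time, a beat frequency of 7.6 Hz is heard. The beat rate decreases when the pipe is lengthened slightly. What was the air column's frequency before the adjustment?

260.4 Hz

|f − 252.8| = 7.6, so the air column was at either 245.2 Hz or 260.4 Hz.
A longer pipe has a lower fundamental; the adjustment lowers the air column's frequency.
The beat rate fell, so the adjustment moved the air column toward 252.8 Hz — it must have started above the reference.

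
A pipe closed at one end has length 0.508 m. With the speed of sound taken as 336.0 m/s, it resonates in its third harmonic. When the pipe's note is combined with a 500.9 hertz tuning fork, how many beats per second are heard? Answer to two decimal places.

4.84 Hz

Closed pipe (odd harmonics): f_n = n·v/(4L) = 3·336.0/(4·0.508) = 496.0630 Hz.
f_beat = |496.0630 − 500.9| = 4.84 Hz.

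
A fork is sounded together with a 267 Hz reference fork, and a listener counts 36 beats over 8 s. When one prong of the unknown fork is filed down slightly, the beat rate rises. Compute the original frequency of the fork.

271.5 Hz

Beat frequency = 36/8 = 4.5 Hz.
|f − 267| = 4.5, so the fork was at either 262.5 Hz or 271.5 Hz.
Filing a prong removes mass and raises the fork's frequency; the adjustment raises the fork's frequency.
The beat rate rose, so the adjustment moved the fork further from 267 Hz — it was already above the reference.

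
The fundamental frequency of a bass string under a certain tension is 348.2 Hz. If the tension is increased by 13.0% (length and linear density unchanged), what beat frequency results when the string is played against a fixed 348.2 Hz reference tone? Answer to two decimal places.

21.94 Hz

For a string, f ∝ √T, so the new frequency is 348.2·√1.130 = 370.1417 Hz.
f_beat = |370.1417 − 348.2| = 21.94 Hz.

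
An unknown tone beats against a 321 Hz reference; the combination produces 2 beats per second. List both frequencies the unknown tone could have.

|f − 321| = 2, so f = 321 ± 2.

319 Hz or 323 Hz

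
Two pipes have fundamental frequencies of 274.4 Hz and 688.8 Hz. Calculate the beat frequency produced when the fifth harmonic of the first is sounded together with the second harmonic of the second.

5.6 Hz

Fifth harmonic of the first: 5·274.4 = 1372.0 Hz.
Second harmonic of the second: 2·688.8 = 1377.6 Hz.
f_beat = |1372.0 − 1377.6| = 5.6 Hz.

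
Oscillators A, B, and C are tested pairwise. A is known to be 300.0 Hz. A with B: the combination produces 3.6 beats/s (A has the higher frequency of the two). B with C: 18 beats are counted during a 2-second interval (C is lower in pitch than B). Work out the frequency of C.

287.4 Hz

B is below A, so f_B = 300.0 − 3.6 = 296.4 Hz.
B–C: Beat frequency = 18/2 = 9 Hz.
C is below B, so f_C = 296.4 − 9 = 287.4 Hz.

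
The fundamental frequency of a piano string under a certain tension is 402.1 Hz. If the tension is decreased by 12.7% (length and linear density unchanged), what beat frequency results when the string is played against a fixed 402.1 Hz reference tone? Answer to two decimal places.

26.40 Hz

For a string, f ∝ √T, so the new frequency is 402.1·√0.873 = 375.7000 Hz.
f_beat = |375.7000 − 402.1| = 26.40 Hz.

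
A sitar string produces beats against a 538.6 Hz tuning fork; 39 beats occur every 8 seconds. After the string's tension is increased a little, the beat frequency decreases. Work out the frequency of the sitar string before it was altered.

533.725 Hz

Beat frequency = 39/8 = 4.875 Hz.
|f − 538.6| = 4.875, so the sitar string was at either 533.725 Hz or 543.475 Hz.
Higher tension means higher frequency; the adjustment raises the sitar string's frequency.
The beat rate fell, so the adjustment moved the sitar string toward 538.6 Hz — it must have started below the reference.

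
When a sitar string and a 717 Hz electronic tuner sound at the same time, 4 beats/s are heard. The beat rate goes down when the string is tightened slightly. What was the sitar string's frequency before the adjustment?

|f − 717| = 4, so the sitar string was at either 713 Hz or 721 Hz.
Increasing tension raises a string's frequency; the adjustment raises the sitar string's frequency.
The beat rate fell, so the adjustment moved the sitar string toward 717 Hz — it must have started below the reference.

713 Hz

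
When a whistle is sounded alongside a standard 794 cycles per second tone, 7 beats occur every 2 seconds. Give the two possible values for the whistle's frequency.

790.5 Hz or 797.5 Hz

Beat frequency = 7/2 = 3.5 Hz.
|f − 794| = 3.5, so f = 794 ± 3.5.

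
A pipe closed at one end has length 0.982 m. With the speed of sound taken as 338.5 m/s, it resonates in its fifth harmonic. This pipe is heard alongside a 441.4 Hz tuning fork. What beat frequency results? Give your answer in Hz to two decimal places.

Closed pipe (odd harmonics): f_n = n·v/(4L) = 5·338.5/(4·0.982) = 430.8809 Hz.
f_beat = |430.8809 − 441.4| = 10.52 Hz.

10.52 Hz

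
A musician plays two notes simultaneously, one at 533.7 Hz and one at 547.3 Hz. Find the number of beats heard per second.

f_beat = |f₁ − f₂|.
|533.7 − 547.3| = 13.6 Hz.

13.6 Hz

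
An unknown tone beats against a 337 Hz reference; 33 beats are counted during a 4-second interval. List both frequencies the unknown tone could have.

Beat frequency = 33/4 = 8.25 Hz.
|f − 337| = 8.25, so f = 337 ± 8.25.

328.75 Hz or 345.25 Hz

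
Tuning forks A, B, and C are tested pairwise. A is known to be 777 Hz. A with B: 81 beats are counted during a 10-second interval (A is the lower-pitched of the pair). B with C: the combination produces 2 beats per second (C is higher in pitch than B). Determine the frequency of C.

A–B: Beat frequency = 81/10 = 8.1 Hz.
B is above A, so f_B = 777 + 8.1 = 785.1 Hz.
C is above B, so f_C = 785.1 + 2 = 787.1 Hz.

787.1 Hz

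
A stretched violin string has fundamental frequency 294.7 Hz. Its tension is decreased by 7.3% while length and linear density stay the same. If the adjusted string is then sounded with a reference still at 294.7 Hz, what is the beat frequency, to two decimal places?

10.96 Hz

For a string, f ∝ √T, so the new frequency is 294.7·√0.927 = 283.7396 Hz.
f_beat = |283.7396 − 294.7| = 10.96 Hz.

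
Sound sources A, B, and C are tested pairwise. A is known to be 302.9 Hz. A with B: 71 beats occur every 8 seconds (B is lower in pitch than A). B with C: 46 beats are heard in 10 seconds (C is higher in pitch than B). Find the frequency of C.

298.625 Hz

A–B: Beat frequency = 71/8 = 8.875 Hz.
B is below A, so f_B = 302.9 − 8.875 = 294.025 Hz.
B–C: Beat frequency = 46/10 = 4.6 Hz.
C is above B, so f_C = 294.025 + 4.6 = 298.625 Hz.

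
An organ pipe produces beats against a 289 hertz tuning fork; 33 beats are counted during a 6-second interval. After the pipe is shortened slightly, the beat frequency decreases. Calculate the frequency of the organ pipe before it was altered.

283.5 Hz

Beat frequency = 33/6 = 5.5 Hz.
|f − 289| = 5.5, so the organ pipe was at either 283.5 Hz or 294.5 Hz.
A shorter pipe has a higher fundamental; the adjustment raises the organ pipe's frequency.
The beat rate fell, so the adjustment moved the organ pipe toward 289 Hz — it must have started below the reference.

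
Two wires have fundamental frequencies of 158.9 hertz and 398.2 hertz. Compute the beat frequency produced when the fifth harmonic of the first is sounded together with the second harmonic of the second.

Fifth harmonic of the first: 5·158.9 = 794.5 Hz.
Second harmonic of the second: 2·398.2 = 796.4 Hz.
f_beat = |794.5 − 796.4| = 1.9 Hz.

1.9 Hz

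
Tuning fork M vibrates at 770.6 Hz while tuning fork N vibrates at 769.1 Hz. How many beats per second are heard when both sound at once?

1.5 Hz

f_beat = |f₁ − f₂|.
|770.6 − 769.1| = 1.5 Hz.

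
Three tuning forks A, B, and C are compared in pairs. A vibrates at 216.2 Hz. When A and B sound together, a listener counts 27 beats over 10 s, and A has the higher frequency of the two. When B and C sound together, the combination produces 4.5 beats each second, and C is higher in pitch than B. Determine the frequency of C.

218 Hz

A–B: Beat frequency = 27/10 = 2.7 Hz.
B is below A, so f_B = 216.2 − 2.7 = 213.5 Hz.
C is above B, so f_C = 213.5 + 4.5 = 218 Hz.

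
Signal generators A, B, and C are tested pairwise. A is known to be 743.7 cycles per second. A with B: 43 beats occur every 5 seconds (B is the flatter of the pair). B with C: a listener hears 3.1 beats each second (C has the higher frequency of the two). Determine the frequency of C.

A–B: Beat frequency = 43/5 = 8.6 Hz.
B is below A, so f_B = 743.7 − 8.6 = 735.1 Hz.
C is above B, so f_C = 735.1 + 3.1 = 738.2 Hz.

738.2 Hz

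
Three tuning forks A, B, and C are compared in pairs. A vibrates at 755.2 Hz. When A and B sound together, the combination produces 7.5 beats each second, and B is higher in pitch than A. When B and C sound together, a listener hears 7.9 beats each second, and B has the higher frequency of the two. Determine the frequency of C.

754.8 Hz

B is above A, so f_B = 755.2 + 7.5 = 762.7 Hz.
C is below B, so f_C = 762.7 − 7.9 = 754.8 Hz.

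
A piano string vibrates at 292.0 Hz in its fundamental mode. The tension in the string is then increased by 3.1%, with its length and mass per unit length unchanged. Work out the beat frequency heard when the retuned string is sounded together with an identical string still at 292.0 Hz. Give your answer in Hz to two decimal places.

For a string, f ∝ √T, so the new frequency is 292.0·√1.031 = 296.4915 Hz.
f_beat = |296.4915 − 292.0| = 4.49 Hz.

4.49 Hz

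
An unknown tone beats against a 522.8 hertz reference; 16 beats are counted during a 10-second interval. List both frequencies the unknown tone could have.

Beat frequency = 16/10 = 1.6 Hz.
|f − 522.8| = 1.6, so f = 522.8 ± 1.6.

521.2 Hz or 524.4 Hz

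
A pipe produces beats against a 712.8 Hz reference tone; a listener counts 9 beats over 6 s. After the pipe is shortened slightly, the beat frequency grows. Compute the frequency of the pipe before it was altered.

Beat frequency = 9/6 = 1.5 Hz.
|f − 712.8| = 1.5, so the pipe was at either 711.3 Hz or 714.3 Hz.
A shorter pipe has a higher fundamental; the adjustment raises the pipe's frequency.
The beat rate rose, so the adjustment moved the pipe further from 712.8 Hz — it was already above the reference.

714.3 Hz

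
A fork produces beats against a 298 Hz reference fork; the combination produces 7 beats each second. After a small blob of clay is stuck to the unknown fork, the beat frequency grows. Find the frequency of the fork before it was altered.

291 Hz

|f − 298| = 7, so the fork was at either 291 Hz or 305 Hz.
Adding mass to a fork lowers its frequency; the adjustment lowers the fork's frequency.
The beat rate rose, so the adjustment moved the fork further from 298 Hz — it was already below the reference.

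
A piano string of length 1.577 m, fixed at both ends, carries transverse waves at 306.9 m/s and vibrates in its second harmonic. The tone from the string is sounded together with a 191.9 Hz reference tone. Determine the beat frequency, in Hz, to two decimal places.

For a string fixed at both ends, f_n = n·v/(2L) = 2·306.9/(2·1.577) = 194.6100 Hz.
f_beat = |194.6100 − 191.9| = 2.71 Hz.

2.71 Hz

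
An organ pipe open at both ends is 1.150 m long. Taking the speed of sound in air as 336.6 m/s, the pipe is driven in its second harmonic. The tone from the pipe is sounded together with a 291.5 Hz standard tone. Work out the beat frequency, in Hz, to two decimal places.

1.20 Hz

Open pipe: f_n = n·v/(2L) = 2·336.6/(2·1.150) = 292.6957 Hz.
f_beat = |292.6957 − 291.5| = 1.20 Hz.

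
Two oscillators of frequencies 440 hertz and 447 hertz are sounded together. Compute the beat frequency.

Beats arise from superposition of two nearby frequencies; the beat rate is |f₁ − f₂|.
|440 − 447| = 7 Hz.

7 Hz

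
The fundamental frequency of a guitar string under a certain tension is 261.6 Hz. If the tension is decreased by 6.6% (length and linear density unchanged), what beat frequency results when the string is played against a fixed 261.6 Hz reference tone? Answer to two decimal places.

8.78 Hz

For a string, f ∝ √T, so the new frequency is 261.6·√0.934 = 252.8199 Hz.
f_beat = |252.8199 − 261.6| = 8.78 Hz.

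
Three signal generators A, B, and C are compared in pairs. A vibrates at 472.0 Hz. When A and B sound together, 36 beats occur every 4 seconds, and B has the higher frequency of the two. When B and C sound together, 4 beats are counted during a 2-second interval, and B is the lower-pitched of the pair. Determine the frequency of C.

A–B: Beat frequency = 36/4 = 9 Hz.
B is above A, so f_B = 472.0 + 9 = 481 Hz.
B–C: Beat frequency = 4/2 = 2 Hz.
C is above B, so f_C = 481 + 2 = 483 Hz.

483 Hz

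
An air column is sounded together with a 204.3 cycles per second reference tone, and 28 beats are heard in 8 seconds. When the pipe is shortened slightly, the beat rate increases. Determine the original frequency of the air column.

207.8 Hz

Beat frequency = 28/8 = 3.5 Hz.
|f − 204.3| = 3.5, so the air column was at either 200.8 Hz or 207.8 Hz.
A shorter pipe has a higher fundamental; the adjustment raises the air column's frequency.
The beat rate rose, so the adjustment moved the air column further from 204.3 Hz — it was already above the reference.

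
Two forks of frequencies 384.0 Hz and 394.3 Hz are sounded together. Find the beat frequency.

The beat frequency equals the magnitude of the frequency difference.
|384.0 − 394.3| = 10.3 Hz.

10.3 Hz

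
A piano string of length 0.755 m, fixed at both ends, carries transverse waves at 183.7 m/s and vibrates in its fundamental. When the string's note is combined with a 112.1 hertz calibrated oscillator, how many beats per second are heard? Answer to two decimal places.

For a string fixed at both ends, f_n = n·v/(2L) = 1·183.7/(2·0.755) = 121.6556 Hz.
f_beat = |121.6556 − 112.1| = 9.56 Hz.

9.56 Hz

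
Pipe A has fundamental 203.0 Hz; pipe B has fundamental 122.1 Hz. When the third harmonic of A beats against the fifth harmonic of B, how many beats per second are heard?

Third harmonic of the first: 3·203.0 = 609.0 Hz.
Fifth harmonic of the second: 5·122.1 = 610.5 Hz.
f_beat = |609.0 − 610.5| = 1.5 Hz.

1.5 Hz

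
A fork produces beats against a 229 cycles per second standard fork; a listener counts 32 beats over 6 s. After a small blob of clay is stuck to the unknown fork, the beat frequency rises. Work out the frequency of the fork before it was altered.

Beat frequency = 32/6 = 5.3333 Hz.
|f − 229| = 5.3333, so the fork was at either 223.6667 Hz or 234.3333 Hz.
Adding mass to a fork lowers its frequency; the adjustment lowers the fork's frequency.
The beat rate rose, so the adjustment moved the fork further from 229 Hz — it was already below the reference.

223.6667 Hz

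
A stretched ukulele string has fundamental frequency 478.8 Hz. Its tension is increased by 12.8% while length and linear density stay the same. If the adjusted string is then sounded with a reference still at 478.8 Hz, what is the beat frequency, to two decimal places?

For a string, f ∝ √T, so the new frequency is 478.8·√1.128 = 508.5208 Hz.
f_beat = |508.5208 − 478.8| = 29.72 Hz.

29.72 Hz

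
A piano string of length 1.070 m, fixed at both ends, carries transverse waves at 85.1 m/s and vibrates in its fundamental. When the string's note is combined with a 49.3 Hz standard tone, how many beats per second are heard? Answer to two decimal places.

9.53 Hz

For a string fixed at both ends, f_n = n·v/(2L) = 1·85.1/(2·1.070) = 39.7664 Hz.
f_beat = |39.7664 − 49.3| = 9.53 Hz.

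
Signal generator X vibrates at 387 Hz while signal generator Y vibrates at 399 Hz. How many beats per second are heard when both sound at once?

12 Hz

Beats arise from superposition of two nearby frequencies; the beat rate is |f₁ − f₂|.
|387 − 399| = 12 Hz.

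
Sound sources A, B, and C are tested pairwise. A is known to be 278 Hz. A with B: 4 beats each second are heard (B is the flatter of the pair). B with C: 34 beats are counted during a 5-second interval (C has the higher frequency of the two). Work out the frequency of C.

280.8 Hz

B is below A, so f_B = 278 − 4 = 274 Hz.
B–C: Beat frequency = 34/5 = 6.8 Hz.
C is above B, so f_C = 274 + 6.8 = 280.8 Hz.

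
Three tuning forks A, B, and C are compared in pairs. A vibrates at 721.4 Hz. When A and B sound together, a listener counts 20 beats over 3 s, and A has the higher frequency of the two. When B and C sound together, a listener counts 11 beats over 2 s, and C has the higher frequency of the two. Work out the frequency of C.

A–B: Beat frequency = 20/3 = 6.6667 Hz.
B is below A, so f_B = 721.4 − 6.6667 = 714.7333 Hz.
B–C: Beat frequency = 11/2 = 5.5 Hz.
C is above B, so f_C = 714.7333 + 5.5 = 720.2333 Hz.

720.2333 Hz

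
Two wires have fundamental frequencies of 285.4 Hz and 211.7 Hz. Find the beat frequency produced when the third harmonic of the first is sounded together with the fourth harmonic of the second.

Third harmonic of the first: 3·285.4 = 856.2 Hz.
Fourth harmonic of the second: 4·211.7 = 846.8 Hz.
f_beat = |856.2 − 846.8| = 9.4 Hz.

9.4 Hz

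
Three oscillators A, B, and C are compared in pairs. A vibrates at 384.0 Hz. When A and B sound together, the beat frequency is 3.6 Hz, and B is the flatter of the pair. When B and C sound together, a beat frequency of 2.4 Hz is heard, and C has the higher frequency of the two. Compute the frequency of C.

382.8 Hz

B is below A, so f_B = 384.0 − 3.6 = 380.4 Hz.
C is above B, so f_C = 380.4 + 2.4 = 382.8 Hz.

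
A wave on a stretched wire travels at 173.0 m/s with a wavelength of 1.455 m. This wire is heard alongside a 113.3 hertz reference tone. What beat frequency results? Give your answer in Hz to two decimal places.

5.60 Hz

Source frequency f = v/λ = 173.0/1.455 = 118.9003 Hz.
f_beat = |118.9003 − 113.3| = 5.60 Hz.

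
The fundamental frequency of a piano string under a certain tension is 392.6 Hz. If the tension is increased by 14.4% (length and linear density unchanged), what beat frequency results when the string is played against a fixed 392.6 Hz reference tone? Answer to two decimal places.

27.32 Hz

For a string, f ∝ √T, so the new frequency is 392.6·√1.144 = 419.9169 Hz.
f_beat = |419.9169 − 392.6| = 27.32 Hz.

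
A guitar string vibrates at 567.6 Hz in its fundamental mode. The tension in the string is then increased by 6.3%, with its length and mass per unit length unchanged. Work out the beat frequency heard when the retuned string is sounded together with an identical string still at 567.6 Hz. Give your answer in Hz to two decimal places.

17.61 Hz

For a string, f ∝ √T, so the new frequency is 567.6·√1.063 = 585.2063 Hz.
f_beat = |585.2063 − 567.6| = 17.61 Hz.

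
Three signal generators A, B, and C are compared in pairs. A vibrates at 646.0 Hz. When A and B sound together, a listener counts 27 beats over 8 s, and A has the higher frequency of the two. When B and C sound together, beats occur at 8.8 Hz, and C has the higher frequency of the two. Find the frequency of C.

A–B: Beat frequency = 27/8 = 3.375 Hz.
B is below A, so f_B = 646.0 − 3.375 = 642.625 Hz.
C is above B, so f_C = 642.625 + 8.8 = 651.425 Hz.

651.425 Hz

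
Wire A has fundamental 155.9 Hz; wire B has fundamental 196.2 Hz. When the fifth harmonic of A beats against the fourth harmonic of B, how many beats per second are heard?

5.3 Hz

Fifth harmonic of the first: 5·155.9 = 779.5 Hz.
Fourth harmonic of the second: 4·196.2 = 784.8 Hz.
f_beat = |779.5 − 784.8| = 5.3 Hz.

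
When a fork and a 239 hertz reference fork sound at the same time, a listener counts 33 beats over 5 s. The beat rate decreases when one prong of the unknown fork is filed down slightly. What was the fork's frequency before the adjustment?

Beat frequency = 33/5 = 6.6 Hz.
|f − 239| = 6.6, so the fork was at either 232.4 Hz or 245.6 Hz.
Filing a prong removes mass and raises the fork's frequency; the adjustment raises the fork's frequency.
The beat rate fell, so the adjustment moved the fork toward 239 Hz — it must have started below the reference.

232.4 Hz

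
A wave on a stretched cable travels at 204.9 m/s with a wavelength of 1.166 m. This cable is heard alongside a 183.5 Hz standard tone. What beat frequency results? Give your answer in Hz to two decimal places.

Source frequency f = v/λ = 204.9/1.166 = 175.7290 Hz.
f_beat = |175.7290 − 183.5| = 7.77 Hz.

7.77 Hz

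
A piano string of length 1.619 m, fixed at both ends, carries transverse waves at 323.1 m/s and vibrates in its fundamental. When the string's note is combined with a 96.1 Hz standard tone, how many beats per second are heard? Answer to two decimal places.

3.68 Hz

For a string fixed at both ends, f_n = n·v/(2L) = 1·323.1/(2·1.619) = 99.7838 Hz.
f_beat = |99.7838 − 96.1| = 3.68 Hz.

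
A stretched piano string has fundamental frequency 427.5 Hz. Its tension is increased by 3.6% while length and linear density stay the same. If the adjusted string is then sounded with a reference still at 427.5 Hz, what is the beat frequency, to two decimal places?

For a string, f ∝ √T, so the new frequency is 427.5·√1.036 = 435.1270 Hz.
f_beat = |435.1270 − 427.5| = 7.63 Hz.

7.63 Hz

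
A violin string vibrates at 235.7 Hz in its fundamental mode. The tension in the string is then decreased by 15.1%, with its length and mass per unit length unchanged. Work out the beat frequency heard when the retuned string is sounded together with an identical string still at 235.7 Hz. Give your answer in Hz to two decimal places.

18.52 Hz

For a string, f ∝ √T, so the new frequency is 235.7·√0.849 = 217.1768 Hz.
f_beat = |217.1768 − 235.7| = 18.52 Hz.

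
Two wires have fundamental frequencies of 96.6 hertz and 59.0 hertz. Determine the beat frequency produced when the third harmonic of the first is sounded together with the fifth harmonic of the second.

Third harmonic of the first: 3·96.6 = 289.8 Hz.
Fifth harmonic of the second: 5·59.0 = 295.0 Hz.
f_beat = |289.8 − 295.0| = 5.2 Hz.

5.2 Hz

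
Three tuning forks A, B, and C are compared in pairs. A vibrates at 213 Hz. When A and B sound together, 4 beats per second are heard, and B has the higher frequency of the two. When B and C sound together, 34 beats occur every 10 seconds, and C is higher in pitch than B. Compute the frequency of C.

220.4 Hz

B is above A, so f_B = 213 + 4 = 217 Hz.
B–C: Beat frequency = 34/10 = 3.4 Hz.
C is above B, so f_C = 217 + 3.4 = 220.4 Hz.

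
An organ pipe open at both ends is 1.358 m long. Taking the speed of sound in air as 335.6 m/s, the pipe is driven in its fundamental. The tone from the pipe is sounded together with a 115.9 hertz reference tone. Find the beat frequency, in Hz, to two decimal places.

7.66 Hz

Open pipe: f_n = n·v/(2L) = 1·335.6/(2·1.358) = 123.5641 Hz.
f_beat = |123.5641 − 115.9| = 7.66 Hz.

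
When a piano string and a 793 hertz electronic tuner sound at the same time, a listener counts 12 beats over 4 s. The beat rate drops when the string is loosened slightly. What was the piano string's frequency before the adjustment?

Beat frequency = 12/4 = 3 Hz.
|f − 793| = 3, so the piano string was at either 790 Hz or 796 Hz.
Reducing tension lowers a string's frequency; the adjustment lowers the piano string's frequency.
The beat rate fell, so the adjustment moved the piano string toward 793 Hz — it must have started above the reference.

796 Hz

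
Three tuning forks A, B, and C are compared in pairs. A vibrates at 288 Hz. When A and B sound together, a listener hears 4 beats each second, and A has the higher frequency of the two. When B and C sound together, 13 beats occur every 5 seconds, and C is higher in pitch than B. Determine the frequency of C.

B is below A, so f_B = 288 − 4 = 284 Hz.
B–C: Beat frequency = 13/5 = 2.6 Hz.
C is above B, so f_C = 284 + 2.6 = 286.6 Hz.

286.6 Hz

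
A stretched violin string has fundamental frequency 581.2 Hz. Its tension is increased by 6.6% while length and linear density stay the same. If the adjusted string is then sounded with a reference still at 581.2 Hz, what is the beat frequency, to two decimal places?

For a string, f ∝ √T, so the new frequency is 581.2·√1.066 = 600.0732 Hz.
f_beat = |600.0732 − 581.2| = 18.87 Hz.

18.87 Hz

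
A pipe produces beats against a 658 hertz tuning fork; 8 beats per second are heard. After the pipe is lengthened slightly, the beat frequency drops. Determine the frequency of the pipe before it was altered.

|f − 658| = 8, so the pipe was at either 650 Hz or 666 Hz.
A longer pipe has a lower fundamental; the adjustment lowers the pipe's frequency.
The beat rate fell, so the adjustment moved the pipe toward 658 Hz — it must have started above the reference.

666 Hz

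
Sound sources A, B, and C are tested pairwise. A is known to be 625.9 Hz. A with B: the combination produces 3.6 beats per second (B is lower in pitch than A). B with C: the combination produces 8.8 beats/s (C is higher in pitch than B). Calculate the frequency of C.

631.1 Hz

B is below A, so f_B = 625.9 − 3.6 = 622.3 Hz.
C is above B, so f_C = 622.3 + 8.8 = 631.1 Hz.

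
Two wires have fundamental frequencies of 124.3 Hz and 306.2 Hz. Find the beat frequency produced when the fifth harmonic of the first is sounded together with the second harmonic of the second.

9.1 Hz

Fifth harmonic of the first: 5·124.3 = 621.5 Hz.
Second harmonic of the second: 2·306.2 = 612.4 Hz.
f_beat = |621.5 − 612.4| = 9.1 Hz.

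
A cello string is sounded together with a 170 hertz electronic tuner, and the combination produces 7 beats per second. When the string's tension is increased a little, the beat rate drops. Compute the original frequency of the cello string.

|f − 170| = 7, so the cello string was at either 163 Hz or 177 Hz.
Higher tension means higher frequency; the adjustment raises the cello string's frequency.
The beat rate fell, so the adjustment moved the cello string toward 170 Hz — it must have started below the reference.

163 Hz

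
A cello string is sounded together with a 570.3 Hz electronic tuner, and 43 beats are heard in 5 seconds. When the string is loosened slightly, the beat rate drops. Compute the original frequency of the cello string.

Beat frequency = 43/5 = 8.6 Hz.
|f − 570.3| = 8.6, so the cello string was at either 561.7 Hz or 578.9 Hz.
Reducing tension lowers a string's frequency; the adjustment lowers the cello string's frequency.
The beat rate fell, so the adjustment moved the cello string toward 570.3 Hz — it must have started above the reference.

578.9 Hz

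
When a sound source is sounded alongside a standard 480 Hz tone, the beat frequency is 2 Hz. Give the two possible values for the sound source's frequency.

478 Hz or 482 Hz

|f − 480| = 2, so f = 480 ± 2.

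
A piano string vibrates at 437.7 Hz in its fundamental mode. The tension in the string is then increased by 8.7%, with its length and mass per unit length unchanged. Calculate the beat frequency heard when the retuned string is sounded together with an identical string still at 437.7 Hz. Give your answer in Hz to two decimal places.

For a string, f ∝ √T, so the new frequency is 437.7·√1.087 = 456.3429 Hz.
f_beat = |456.3429 − 437.7| = 18.64 Hz.

18.64 Hz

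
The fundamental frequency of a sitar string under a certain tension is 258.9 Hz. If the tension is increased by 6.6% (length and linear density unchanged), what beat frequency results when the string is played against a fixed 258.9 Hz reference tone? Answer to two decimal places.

For a string, f ∝ √T, so the new frequency is 258.9·√1.066 = 267.3072 Hz.
f_beat = |267.3072 − 258.9| = 8.41 Hz.

8.41 Hz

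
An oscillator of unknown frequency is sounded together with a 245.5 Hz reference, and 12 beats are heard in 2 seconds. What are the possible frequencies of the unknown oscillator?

Beat frequency = 12/2 = 6 Hz.
|f − 245.5| = 6, so f = 245.5 ± 6.

239.5 Hz or 251.5 Hz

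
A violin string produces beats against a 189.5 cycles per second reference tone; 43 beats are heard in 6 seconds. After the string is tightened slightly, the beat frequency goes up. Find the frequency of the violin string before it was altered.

Beat frequency = 43/6 = 7.1667 Hz.
|f − 189.5| = 7.1667, so the violin string was at either 182.3333 Hz or 196.6667 Hz.
Increasing tension raises a string's frequency; the adjustment raises the violin string's frequency.
The beat rate rose, so the adjustment moved the violin string further from 189.5 Hz — it was already above the reference.

196.6667 Hz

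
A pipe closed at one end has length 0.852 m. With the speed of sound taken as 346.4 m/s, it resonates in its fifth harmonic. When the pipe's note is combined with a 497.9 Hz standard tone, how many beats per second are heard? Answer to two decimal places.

10.32 Hz

Closed pipe (odd harmonics): f_n = n·v/(4L) = 5·346.4/(4·0.852) = 508.2160 Hz.
f_beat = |508.2160 − 497.9| = 10.32 Hz.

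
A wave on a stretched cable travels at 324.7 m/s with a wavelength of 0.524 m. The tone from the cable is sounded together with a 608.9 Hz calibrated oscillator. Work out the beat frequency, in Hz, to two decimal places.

Source frequency f = v/λ = 324.7/0.524 = 619.6565 Hz.
f_beat = |619.6565 − 608.9| = 10.76 Hz.

10.76 Hz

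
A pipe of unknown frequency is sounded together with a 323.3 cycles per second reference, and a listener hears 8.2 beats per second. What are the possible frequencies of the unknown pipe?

|f − 323.3| = 8.2, so f = 323.3 ± 8.2.

315.1 Hz or 331.5 Hz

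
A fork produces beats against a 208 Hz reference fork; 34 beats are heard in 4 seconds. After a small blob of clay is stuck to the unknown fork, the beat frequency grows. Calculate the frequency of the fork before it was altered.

199.5 Hz

Beat frequency = 34/4 = 8.5 Hz.
|f − 208| = 8.5, so the fork was at either 199.5 Hz or 216.5 Hz.
Adding mass to a fork lowers its frequency; the adjustment lowers the fork's frequency.
The beat rate rose, so the adjustment moved the fork further from 208 Hz — it was already below the reference.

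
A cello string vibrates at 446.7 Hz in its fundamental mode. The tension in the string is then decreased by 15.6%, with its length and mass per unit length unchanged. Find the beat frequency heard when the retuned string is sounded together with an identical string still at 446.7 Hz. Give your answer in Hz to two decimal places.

For a string, f ∝ √T, so the new frequency is 446.7·√0.844 = 410.3809 Hz.
f_beat = |410.3809 − 446.7| = 36.32 Hz.

36.32 Hz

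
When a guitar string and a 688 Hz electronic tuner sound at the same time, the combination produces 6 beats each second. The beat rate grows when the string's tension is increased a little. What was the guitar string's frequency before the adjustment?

694 Hz

|f − 688| = 6, so the guitar string was at either 682 Hz or 694 Hz.
Higher tension means higher frequency; the adjustment raises the guitar string's frequency.
The beat rate rose, so the adjustment moved the guitar string further from 688 Hz — it was already above the reference.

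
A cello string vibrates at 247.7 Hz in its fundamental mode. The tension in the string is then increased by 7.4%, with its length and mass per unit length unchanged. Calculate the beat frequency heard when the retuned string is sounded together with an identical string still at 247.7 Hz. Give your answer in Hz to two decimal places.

9.00 Hz

For a string, f ∝ √T, so the new frequency is 247.7·√1.074 = 256.7013 Hz.
f_beat = |256.7013 − 247.7| = 9.00 Hz.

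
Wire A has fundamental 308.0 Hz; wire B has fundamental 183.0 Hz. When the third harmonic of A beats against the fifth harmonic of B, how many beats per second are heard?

Third harmonic of the first: 3·308.0 = 924.0 Hz.
Fifth harmonic of the second: 5·183.0 = 915.0 Hz.
f_beat = |924.0 − 915.0| = 9.0 Hz.

9.0 Hz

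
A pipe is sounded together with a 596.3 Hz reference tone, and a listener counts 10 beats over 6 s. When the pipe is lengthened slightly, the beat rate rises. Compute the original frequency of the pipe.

Beat frequency = 10/6 = 1.6667 Hz.
|f − 596.3| = 1.6667, so the pipe was at either 594.6333 Hz or 597.9667 Hz.
A longer pipe has a lower fundamental; the adjustment lowers the pipe's frequency.
The beat rate rose, so the adjustment moved the pipe further from 596.3 Hz — it was already below the reference.

594.6333 Hz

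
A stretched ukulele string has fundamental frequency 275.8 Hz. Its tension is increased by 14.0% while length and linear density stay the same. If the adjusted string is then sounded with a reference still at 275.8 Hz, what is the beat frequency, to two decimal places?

For a string, f ∝ √T, so the new frequency is 275.8·√1.140 = 294.4738 Hz.
f_beat = |294.4738 − 275.8| = 18.67 Hz.

18.67 Hz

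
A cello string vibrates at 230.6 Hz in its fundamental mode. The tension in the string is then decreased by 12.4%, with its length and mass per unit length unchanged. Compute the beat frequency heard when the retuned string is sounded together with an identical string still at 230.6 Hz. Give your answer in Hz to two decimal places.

14.77 Hz

For a string, f ∝ √T, so the new frequency is 230.6·√0.876 = 215.8298 Hz.
f_beat = |215.8298 − 230.6| = 14.77 Hz.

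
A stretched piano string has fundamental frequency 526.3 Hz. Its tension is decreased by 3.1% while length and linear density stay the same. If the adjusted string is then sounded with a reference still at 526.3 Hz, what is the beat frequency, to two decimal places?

For a string, f ∝ √T, so the new frequency is 526.3·√0.969 = 518.0781 Hz.
f_beat = |518.0781 − 526.3| = 8.22 Hz.

8.22 Hz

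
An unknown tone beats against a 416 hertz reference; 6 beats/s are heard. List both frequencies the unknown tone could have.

410 Hz or 422 Hz

|f − 416| = 6, so f = 416 ± 6.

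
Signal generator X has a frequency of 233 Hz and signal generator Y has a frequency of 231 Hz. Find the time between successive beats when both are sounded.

f_beat = |233 − 231| = 2 Hz.
Beat period T = 1 / f_beat = 1 / 2 s.

0.500 s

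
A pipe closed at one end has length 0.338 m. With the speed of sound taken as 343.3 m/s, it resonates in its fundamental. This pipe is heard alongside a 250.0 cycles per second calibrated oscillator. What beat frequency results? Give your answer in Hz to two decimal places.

3.92 Hz

Closed pipe (odd harmonics): f_n = n·v/(4L) = 1·343.3/(4·0.338) = 253.9201 Hz.
f_beat = |253.9201 − 250.0| = 3.92 Hz.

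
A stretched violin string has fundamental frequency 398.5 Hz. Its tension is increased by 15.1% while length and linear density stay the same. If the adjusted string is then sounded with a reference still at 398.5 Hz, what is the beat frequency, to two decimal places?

For a string, f ∝ √T, so the new frequency is 398.5·√1.151 = 427.5294 Hz.
f_beat = |427.5294 − 398.5| = 29.03 Hz.

29.03 Hz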